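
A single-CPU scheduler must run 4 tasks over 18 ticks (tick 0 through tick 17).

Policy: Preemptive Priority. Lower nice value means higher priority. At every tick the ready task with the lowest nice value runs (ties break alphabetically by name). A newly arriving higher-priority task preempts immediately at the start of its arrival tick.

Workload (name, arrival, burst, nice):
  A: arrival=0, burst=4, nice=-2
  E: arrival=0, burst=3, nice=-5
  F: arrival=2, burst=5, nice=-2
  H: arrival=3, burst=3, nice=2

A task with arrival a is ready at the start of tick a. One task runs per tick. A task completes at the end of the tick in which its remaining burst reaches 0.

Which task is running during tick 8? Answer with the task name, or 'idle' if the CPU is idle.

t=0: ready={A,E} → run E
t=1: ready={A,E} → run E
t=2: ready={A,E,F} → run E
t=3: ready={A,F,H} → run A
t=4: ready={A,F,H} → run A
t=5: ready={A,F,H} → run A
t=6: ready={A,F,H} → run A
t=7: ready={F,H} → run F
t=8: ready={F,H} → run F
t=9: ready={F,H} → run F
t=10: ready={F,H} → run F
t=11: ready={F,H} → run F
t=12: ready={H} → run H
t=13: ready={H} → run H
t=14: ready={H} → run H
t=15: (idle)
t=16: (idle)
t=17: (idle)

running at tick 8 = F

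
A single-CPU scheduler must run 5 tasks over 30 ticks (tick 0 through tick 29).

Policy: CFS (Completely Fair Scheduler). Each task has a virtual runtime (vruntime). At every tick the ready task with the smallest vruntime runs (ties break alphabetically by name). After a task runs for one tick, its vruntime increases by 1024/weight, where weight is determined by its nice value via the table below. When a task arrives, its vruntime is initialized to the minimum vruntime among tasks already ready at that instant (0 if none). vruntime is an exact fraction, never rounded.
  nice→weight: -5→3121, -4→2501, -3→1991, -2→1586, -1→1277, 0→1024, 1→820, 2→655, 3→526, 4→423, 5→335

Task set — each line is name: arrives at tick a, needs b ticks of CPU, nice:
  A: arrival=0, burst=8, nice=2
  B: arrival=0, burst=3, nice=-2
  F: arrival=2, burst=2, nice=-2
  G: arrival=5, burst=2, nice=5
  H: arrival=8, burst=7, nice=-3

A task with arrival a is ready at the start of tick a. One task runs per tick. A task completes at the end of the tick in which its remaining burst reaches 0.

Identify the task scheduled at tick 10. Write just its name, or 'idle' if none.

t=0: vr[A=0 B=0] → run A
t=1: vr[A=1024/655 B=0] → run B
t=2: vr[A=1024/655 B=512/793 F=512/793] → run B
t=3: vr[A=1024/655 B=1024/793 F=512/793] → run F
t=4: vr[A=1024/655 B=1024/793 F=1024/793] → run B
t=5: vr[A=1024/655 F=1024/793 G=1024/793] → run F
t=6: vr[A=1024/655 G=1024/793] → run G
t=7: vr[A=1024/655 G=1155072/265655] → run A
t=8: vr[A=2048/655 G=1155072/265655 H=2048/655] → run A
t=9: vr[A=3072/655 G=1155072/265655 H=2048/655] → run H
t=10: vr[A=3072/655 G=1155072/265655 H=4748288/1304105] → run H
t=11: vr[A=3072/655 G=1155072/265655 H=5419008/1304105] → run H
t=12: vr[A=3072/655 G=1155072/265655 H=6089728/1304105] → run G
t=13: vr[A=3072/655 H=6089728/1304105] → run H
t=14: vr[A=3072/655 H=6760448/1304105] → run A
t=15: vr[A=4096/655 H=6760448/1304105] → run H
t=16: vr[A=4096/655 H=7431168/1304105] → run H
t=17: vr[A=4096/655 H=8101888/1304105] → run H
t=18: vr[A=4096/655] → run A
t=19: vr[A=1024/131] → run A
t=20: vr[A=6144/655] → run A
t=21: vr[A=7168/655] → run A
t=22: (idle)
t=23: (idle)
t=24: (idle)
t=25: (idle)
t=26: (idle)
t=27: (idle)
t=28: (idle)
t=29: (idle)

running at tick 10 = H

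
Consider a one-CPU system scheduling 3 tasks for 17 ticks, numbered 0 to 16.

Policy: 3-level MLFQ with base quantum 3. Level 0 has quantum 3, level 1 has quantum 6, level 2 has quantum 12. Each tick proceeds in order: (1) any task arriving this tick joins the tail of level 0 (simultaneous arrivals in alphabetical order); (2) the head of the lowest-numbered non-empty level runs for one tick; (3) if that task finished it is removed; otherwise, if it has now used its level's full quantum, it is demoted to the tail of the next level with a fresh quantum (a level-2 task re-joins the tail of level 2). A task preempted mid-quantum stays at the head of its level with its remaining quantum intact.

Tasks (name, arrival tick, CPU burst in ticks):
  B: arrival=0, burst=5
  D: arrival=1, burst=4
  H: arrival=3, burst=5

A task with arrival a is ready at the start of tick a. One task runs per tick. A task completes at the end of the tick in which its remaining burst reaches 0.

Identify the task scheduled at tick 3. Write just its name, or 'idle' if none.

t=0: L0/L1/L2 = B/-/- → run B
t=1: L0/L1/L2 = BD/-/- → run B
t=2: L0/L1/L2 = BD/-/- → run B
t=3: L0/L1/L2 = DH/B/- → run D
t=4: L0/L1/L2 = DH/B/- → run D
t=5: L0/L1/L2 = DH/B/- → run D
t=6: L0/L1/L2 = H/BD/- → run H
t=7: L0/L1/L2 = H/BD/- → run H
t=8: L0/L1/L2 = H/BD/- → run H
t=9: L0/L1/L2 = -/BDH/- → run B
t=10: L0/L1/L2 = -/BDH/- → run B
t=11: L0/L1/L2 = -/DH/- → run D
t=12: L0/L1/L2 = -/H/- → run H
t=13: L0/L1/L2 = -/H/- → run H
t=14: (idle)
t=15: (idle)
t=16: (idle)

running at tick 3 = D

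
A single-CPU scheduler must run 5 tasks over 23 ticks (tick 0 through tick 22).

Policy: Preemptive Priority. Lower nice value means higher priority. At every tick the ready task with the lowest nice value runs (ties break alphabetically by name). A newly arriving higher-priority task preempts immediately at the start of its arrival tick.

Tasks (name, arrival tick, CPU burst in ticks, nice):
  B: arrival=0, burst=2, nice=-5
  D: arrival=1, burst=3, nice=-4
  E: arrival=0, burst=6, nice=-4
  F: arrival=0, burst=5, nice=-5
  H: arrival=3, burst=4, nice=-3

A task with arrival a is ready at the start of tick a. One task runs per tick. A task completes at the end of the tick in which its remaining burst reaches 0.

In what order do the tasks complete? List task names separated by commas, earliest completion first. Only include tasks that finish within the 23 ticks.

t=0: ready={B,E,F} → run B
t=1: ready={B,D,E,F} → run B
t=2: ready={D,E,F} → run F
t=3: ready={D,E,F,H} → run F
t=4: ready={D,E,F,H} → run F
t=5: ready={D,E,F,H} → run F
t=6: ready={D,E,F,H} → run F
t=7: ready={D,E,H} → run D
t=8: ready={D,E,H} → run D
t=9: ready={D,E,H} → run D
t=10: ready={E,H} → run E
t=11: ready={E,H} → run E
t=12: ready={E,H} → run E
t=13: ready={E,H} → run E
t=14: ready={E,H} → run E
t=15: ready={E,H} → run E
t=16: ready={H} → run H
t=17: ready={H} → run H
t=18: ready={H} → run H
t=19: ready={H} → run H
t=20: (idle)
t=21: (idle)
t=22: (idle)

completion order = B, F, D, E, H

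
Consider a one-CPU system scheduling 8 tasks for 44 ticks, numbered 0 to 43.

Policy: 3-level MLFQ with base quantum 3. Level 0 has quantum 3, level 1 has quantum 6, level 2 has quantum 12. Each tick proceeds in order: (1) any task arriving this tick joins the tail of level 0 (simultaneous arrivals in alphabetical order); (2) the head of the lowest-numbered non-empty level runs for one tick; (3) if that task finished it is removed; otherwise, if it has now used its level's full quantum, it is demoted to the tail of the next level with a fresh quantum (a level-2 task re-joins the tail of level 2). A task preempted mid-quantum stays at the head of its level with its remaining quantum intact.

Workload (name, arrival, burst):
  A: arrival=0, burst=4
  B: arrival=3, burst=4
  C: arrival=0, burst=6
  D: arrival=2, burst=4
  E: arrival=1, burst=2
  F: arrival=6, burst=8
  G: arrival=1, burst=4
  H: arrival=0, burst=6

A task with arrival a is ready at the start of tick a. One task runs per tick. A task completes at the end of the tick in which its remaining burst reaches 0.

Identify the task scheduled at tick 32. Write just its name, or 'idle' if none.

t=0: L0/L1/L2 = ACH/-/- → run A
t=1: L0/L1/L2 = ACHEG/-/- → run A
t=2: L0/L1/L2 = ACHEGD/-/- → run A
t=3: L0/L1/L2 = CHEGDB/A/- → run C
t=4: L0/L1/L2 = CHEGDB/A/- → run C
t=5: L0/L1/L2 = CHEGDB/A/- → run C
t=6: L0/L1/L2 = HEGDBF/AC/- → run H
t=7: L0/L1/L2 = HEGDBF/AC/- → run H
t=8: L0/L1/L2 = HEGDBF/AC/- → run H
t=9: L0/L1/L2 = EGDBF/ACH/- → run E
t=10: L0/L1/L2 = EGDBF/ACH/- → run E
t=11: L0/L1/L2 = GDBF/ACH/- → run G
t=12: L0/L1/L2 = GDBF/ACH/- → run G
t=13: L0/L1/L2 = GDBF/ACH/- → run G
t=14: L0/L1/L2 = DBF/ACHG/- → run D
t=15: L0/L1/L2 = DBF/ACHG/- → run D
t=16: L0/L1/L2 = DBF/ACHG/- → run D
t=17: L0/L1/L2 = BF/ACHGD/- → run B
t=18: L0/L1/L2 = BF/ACHGD/- → run B
t=19: L0/L1/L2 = BF/ACHGD/- → run B
t=20: L0/L1/L2 = F/ACHGDB/- → run F
t=21: L0/L1/L2 = F/ACHGDB/- → run F
t=22: L0/L1/L2 = F/ACHGDB/- → run F
t=23: L0/L1/L2 = -/ACHGDBF/- → run A
t=24: L0/L1/L2 = -/CHGDBF/- → run C
t=25: L0/L1/L2 = -/CHGDBF/- → run C
t=26: L0/L1/L2 = -/CHGDBF/- → run C
t=27: L0/L1/L2 = -/HGDBF/- → run H
t=28: L0/L1/L2 = -/HGDBF/- → run H
t=29: L0/L1/L2 = -/HGDBF/- → run H
t=30: L0/L1/L2 = -/GDBF/- → run G
t=31: L0/L1/L2 = -/DBF/- → run D
t=32: L0/L1/L2 = -/BF/- → run B
t=33: L0/L1/L2 = -/F/- → run F
t=34: L0/L1/L2 = -/F/- → run F
t=35: L0/L1/L2 = -/F/- → run F
t=36: L0/L1/L2 = -/F/- → run F
t=37: L0/L1/L2 = -/F/- → run F
t=38: (idle)
t=39: (idle)
t=40: (idle)
t=41: (idle)
t=42: (idle)
t=43: (idle)

running at tick 32 = B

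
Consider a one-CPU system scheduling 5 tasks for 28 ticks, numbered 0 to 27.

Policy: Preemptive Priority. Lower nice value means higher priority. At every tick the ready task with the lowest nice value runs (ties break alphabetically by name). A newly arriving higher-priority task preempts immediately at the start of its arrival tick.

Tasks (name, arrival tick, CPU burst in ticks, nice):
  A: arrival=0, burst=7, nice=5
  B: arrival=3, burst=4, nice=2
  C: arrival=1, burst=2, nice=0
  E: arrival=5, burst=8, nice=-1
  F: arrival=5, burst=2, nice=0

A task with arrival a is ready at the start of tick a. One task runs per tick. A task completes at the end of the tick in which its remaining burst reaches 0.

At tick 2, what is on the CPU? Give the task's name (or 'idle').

running at tick 2 = C

t=0: ready={A} → run A
t=1: ready={A,C} → run C
t=2: ready={A,C} → run C
t=3: ready={A,B} → run B
t=4: ready={A,B} → run B
t=5: ready={A,B,E,F} → run E
t=6: ready={A,B,E,F} → run E
t=7: ready={A,B,E,F} → run E
t=8: ready={A,B,E,F} → run E
t=9: ready={A,B,E,F} → run E
t=10: ready={A,B,E,F} → run E
t=11: ready={A,B,E,F} → run E
t=12: ready={A,B,E,F} → run E
t=13: ready={A,B,F} → run F
t=14: ready={A,B,F} → run F
t=15: ready={A,B} → run B
t=16: ready={A,B} → run B
t=17: ready={A} → run A
t=18: ready={A} → run A
t=19: ready={A} → run A
t=20: ready={A} → run A
t=21: ready={A} → run A
t=22: ready={A} → run A
t=23: (idle)
t=24: (idle)
t=25: (idle)
t=26: (idle)
t=27: (idle)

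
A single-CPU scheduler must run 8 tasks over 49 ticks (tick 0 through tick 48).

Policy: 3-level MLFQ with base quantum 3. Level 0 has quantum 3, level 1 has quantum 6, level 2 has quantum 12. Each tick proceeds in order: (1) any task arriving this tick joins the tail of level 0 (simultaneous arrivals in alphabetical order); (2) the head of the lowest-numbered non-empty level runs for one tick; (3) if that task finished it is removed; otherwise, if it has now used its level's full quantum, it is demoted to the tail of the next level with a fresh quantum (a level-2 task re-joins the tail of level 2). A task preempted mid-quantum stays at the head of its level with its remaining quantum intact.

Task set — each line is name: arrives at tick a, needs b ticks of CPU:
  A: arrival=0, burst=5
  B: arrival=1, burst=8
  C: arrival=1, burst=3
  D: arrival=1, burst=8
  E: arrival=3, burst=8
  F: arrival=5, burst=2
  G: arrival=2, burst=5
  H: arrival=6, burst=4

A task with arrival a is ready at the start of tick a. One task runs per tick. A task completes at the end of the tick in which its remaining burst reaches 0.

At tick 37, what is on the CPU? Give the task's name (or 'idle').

t=0: L0/L1/L2 = A/-/- → run A
t=1: L0/L1/L2 = ABCD/-/- → run A
t=2: L0/L1/L2 = ABCDG/-/- → run A
t=3: L0/L1/L2 = BCDGE/A/- → run B
t=4: L0/L1/L2 = BCDGE/A/- → run B
t=5: L0/L1/L2 = BCDGEF/A/- → run B
t=6: L0/L1/L2 = CDGEFH/AB/- → run C
t=7: L0/L1/L2 = CDGEFH/AB/- → run C
t=8: L0/L1/L2 = CDGEFH/AB/- → run C
t=9: L0/L1/L2 = DGEFH/AB/- → run D
t=10: L0/L1/L2 = DGEFH/AB/- → run D
t=11: L0/L1/L2 = DGEFH/AB/- → run D
t=12: L0/L1/L2 = GEFH/ABD/- → run G
t=13: L0/L1/L2 = GEFH/ABD/- → run G
t=14: L0/L1/L2 = GEFH/ABD/- → run G
t=15: L0/L1/L2 = EFH/ABDG/- → run E
t=16: L0/L1/L2 = EFH/ABDG/- → run E
t=17: L0/L1/L2 = EFH/ABDG/- → run E
t=18: L0/L1/L2 = FH/ABDGE/- → run F
t=19: L0/L1/L2 = FH/ABDGE/- → run F
t=20: L0/L1/L2 = H/ABDGE/- → run H
t=21: L0/L1/L2 = H/ABDGE/- → run H
t=22: L0/L1/L2 = H/ABDGE/- → run H
t=23: L0/L1/L2 = -/ABDGEH/- → run A
t=24: L0/L1/L2 = -/ABDGEH/- → run A
t=25: L0/L1/L2 = -/BDGEH/- → run B
t=26: L0/L1/L2 = -/BDGEH/- → run B
t=27: L0/L1/L2 = -/BDGEH/- → run B
t=28: L0/L1/L2 = -/BDGEH/- → run B
t=29: L0/L1/L2 = -/BDGEH/- → run B
t=30: L0/L1/L2 = -/DGEH/- → run D
t=31: L0/L1/L2 = -/DGEH/- → run D
t=32: L0/L1/L2 = -/DGEH/- → run D
t=33: L0/L1/L2 = -/DGEH/- → run D
t=34: L0/L1/L2 = -/DGEH/- → run D
t=35: L0/L1/L2 = -/GEH/- → run G
t=36: L0/L1/L2 = -/GEH/- → run G
t=37: L0/L1/L2 = -/EH/- → run E
t=38: L0/L1/L2 = -/EH/- → run E
t=39: L0/L1/L2 = -/EH/- → run E
t=40: L0/L1/L2 = -/EH/- → run E
t=41: L0/L1/L2 = -/EH/- → run E
t=42: L0/L1/L2 = -/H/- → run H
t=43: (idle)
t=44: (idle)
t=45: (idle)
t=46: (idle)
t=47: (idle)
t=48: (idle)

running at tick 37 = E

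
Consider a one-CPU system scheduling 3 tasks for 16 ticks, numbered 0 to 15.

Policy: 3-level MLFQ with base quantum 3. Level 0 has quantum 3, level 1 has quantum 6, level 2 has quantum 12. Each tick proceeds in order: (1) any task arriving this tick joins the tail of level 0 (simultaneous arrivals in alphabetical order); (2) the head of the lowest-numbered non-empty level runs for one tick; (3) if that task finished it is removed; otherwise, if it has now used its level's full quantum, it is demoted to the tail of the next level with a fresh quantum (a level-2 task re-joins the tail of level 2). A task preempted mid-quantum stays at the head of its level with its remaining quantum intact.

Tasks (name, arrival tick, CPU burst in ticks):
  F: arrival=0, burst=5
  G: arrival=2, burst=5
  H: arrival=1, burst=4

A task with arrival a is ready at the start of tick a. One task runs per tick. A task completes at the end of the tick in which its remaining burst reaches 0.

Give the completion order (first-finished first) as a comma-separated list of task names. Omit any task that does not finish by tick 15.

completion order = F, H, G

t=0: L0/L1/L2 = F/-/- → run F
t=1: L0/L1/L2 = FH/-/- → run F
t=2: L0/L1/L2 = FHG/-/- → run F
t=3: L0/L1/L2 = HG/F/- → run H
t=4: L0/L1/L2 = HG/F/- → run H
t=5: L0/L1/L2 = HG/F/- → run H
t=6: L0/L1/L2 = G/FH/- → run G
t=7: L0/L1/L2 = G/FH/- → run G
t=8: L0/L1/L2 = G/FH/- → run G
t=9: L0/L1/L2 = -/FHG/- → run F
t=10: L0/L1/L2 = -/FHG/- → run F
t=11: L0/L1/L2 = -/HG/- → run H
t=12: L0/L1/L2 = -/G/- → run G
t=13: L0/L1/L2 = -/G/- → run G
t=14: (idle)
t=15: (idle)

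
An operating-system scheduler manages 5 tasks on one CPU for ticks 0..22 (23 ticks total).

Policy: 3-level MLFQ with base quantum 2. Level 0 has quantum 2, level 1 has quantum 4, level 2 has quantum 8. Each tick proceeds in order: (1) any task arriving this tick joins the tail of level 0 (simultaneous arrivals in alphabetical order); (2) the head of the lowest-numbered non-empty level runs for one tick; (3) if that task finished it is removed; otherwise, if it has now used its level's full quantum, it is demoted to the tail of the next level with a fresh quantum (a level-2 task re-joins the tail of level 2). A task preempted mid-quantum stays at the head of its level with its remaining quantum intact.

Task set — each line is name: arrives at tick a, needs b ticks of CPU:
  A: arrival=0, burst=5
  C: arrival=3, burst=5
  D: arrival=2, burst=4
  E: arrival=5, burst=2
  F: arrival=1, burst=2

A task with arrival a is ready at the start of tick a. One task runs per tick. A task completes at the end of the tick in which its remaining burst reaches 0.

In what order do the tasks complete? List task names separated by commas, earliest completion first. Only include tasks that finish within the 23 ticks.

t=0: L0/L1/L2 = A/-/- → run A
t=1: L0/L1/L2 = AF/-/- → run A
t=2: L0/L1/L2 = FD/A/- → run F
t=3: L0/L1/L2 = FDC/A/- → run F
t=4: L0/L1/L2 = DC/A/- → run D
t=5: L0/L1/L2 = DCE/A/- → run D
t=6: L0/L1/L2 = CE/AD/- → run C
t=7: L0/L1/L2 = CE/AD/- → run C
t=8: L0/L1/L2 = E/ADC/- → run E
t=9: L0/L1/L2 = E/ADC/- → run E
t=10: L0/L1/L2 = -/ADC/- → run A
t=11: L0/L1/L2 = -/ADC/- → run A
t=12: L0/L1/L2 = -/ADC/- → run A
t=13: L0/L1/L2 = -/DC/- → run D
t=14: L0/L1/L2 = -/DC/- → run D
t=15: L0/L1/L2 = -/C/- → run C
t=16: L0/L1/L2 = -/C/- → run C
t=17: L0/L1/L2 = -/C/- → run C
t=18: (idle)
t=19: (idle)
t=20: (idle)
t=21: (idle)
t=22: (idle)

completion order = F, E, A, D, C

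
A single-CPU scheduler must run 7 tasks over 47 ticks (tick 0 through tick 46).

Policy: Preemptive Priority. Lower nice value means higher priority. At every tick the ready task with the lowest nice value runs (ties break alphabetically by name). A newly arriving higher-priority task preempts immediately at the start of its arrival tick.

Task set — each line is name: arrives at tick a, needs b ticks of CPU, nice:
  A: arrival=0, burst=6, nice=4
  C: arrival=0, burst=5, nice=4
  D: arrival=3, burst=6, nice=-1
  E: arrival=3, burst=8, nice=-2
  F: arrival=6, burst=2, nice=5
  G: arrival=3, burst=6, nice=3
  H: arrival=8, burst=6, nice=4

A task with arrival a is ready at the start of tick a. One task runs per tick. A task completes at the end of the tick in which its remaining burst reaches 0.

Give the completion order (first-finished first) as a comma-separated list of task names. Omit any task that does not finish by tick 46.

completion order = E, D, G, A, C, H, F

t=0: ready={A,C} → run A
t=1: ready={A,C} → run A
t=2: ready={A,C} → run A
t=3: ready={A,C,D,E,G} → run E
t=4: ready={A,C,D,E,G} → run E
t=5: ready={A,C,D,E,G} → run E
t=6: ready={A,C,D,E,F,G} → run E
t=7: ready={A,C,D,E,F,G} → run E
t=8: ready={A,C,D,E,F,G,H} → run E
t=9: ready={A,C,D,E,F,G,H} → run E
t=10: ready={A,C,D,E,F,G,H} → run E
t=11: ready={A,C,D,F,G,H} → run D
t=12: ready={A,C,D,F,G,H} → run D
t=13: ready={A,C,D,F,G,H} → run D
t=14: ready={A,C,D,F,G,H} → run D
t=15: ready={A,C,D,F,G,H} → run D
t=16: ready={A,C,D,F,G,H} → run D
t=17: ready={A,C,F,G,H} → run G
t=18: ready={A,C,F,G,H} → run G
t=19: ready={A,C,F,G,H} → run G
t=20: ready={A,C,F,G,H} → run G
t=21: ready={A,C,F,G,H} → run G
t=22: ready={A,C,F,G,H} → run G
t=23: ready={A,C,F,H} → run A
t=24: ready={A,C,F,H} → run A
t=25: ready={A,C,F,H} → run A
t=26: ready={C,F,H} → run C
t=27: ready={C,F,H} → run C
t=28: ready={C,F,H} → run C
t=29: ready={C,F,H} → run C
t=30: ready={C,F,H} → run C
t=31: ready={F,H} → run H
t=32: ready={F,H} → run H
t=33: ready={F,H} → run H
t=34: ready={F,H} → run H
t=35: ready={F,H} → run H
t=36: ready={F,H} → run H
t=37: ready={F} → run F
t=38: ready={F} → run F
t=39: (idle)
t=40: (idle)
t=41: (idle)
t=42: (idle)
t=43: (idle)
t=44: (idle)
t=45: (idle)
t=46: (idle)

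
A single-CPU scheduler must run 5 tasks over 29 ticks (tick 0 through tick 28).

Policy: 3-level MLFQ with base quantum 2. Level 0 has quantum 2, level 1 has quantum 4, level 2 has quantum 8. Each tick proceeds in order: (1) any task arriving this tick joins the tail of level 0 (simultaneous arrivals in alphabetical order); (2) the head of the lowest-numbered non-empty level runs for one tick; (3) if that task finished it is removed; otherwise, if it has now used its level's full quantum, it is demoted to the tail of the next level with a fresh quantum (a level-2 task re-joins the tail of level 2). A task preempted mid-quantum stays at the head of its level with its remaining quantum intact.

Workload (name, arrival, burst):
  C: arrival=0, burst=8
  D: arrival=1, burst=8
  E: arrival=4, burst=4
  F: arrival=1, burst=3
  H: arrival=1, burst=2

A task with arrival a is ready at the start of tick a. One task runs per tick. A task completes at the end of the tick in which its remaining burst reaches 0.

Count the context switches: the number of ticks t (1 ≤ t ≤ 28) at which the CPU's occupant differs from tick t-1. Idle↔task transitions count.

context switches = 11

t=0: L0/L1/L2 = C/-/- → run C
t=1: L0/L1/L2 = CDFH/-/- → run C
t=2: L0/L1/L2 = DFH/C/- → run D
t=3: L0/L1/L2 = DFH/C/- → run D
t=4: L0/L1/L2 = FHE/CD/- → run F
t=5: L0/L1/L2 = FHE/CD/- → run F
t=6: L0/L1/L2 = HE/CDF/- → run H
t=7: L0/L1/L2 = HE/CDF/- → run H
t=8: L0/L1/L2 = E/CDF/- → run E
t=9: L0/L1/L2 = E/CDF/- → run E
t=10: L0/L1/L2 = -/CDFE/- → run C
t=11: L0/L1/L2 = -/CDFE/- → run C
t=12: L0/L1/L2 = -/CDFE/- → run C
t=13: L0/L1/L2 = -/CDFE/- → run C
t=14: L0/L1/L2 = -/DFE/C → run D
t=15: L0/L1/L2 = -/DFE/C → run D
t=16: L0/L1/L2 = -/DFE/C → run D
t=17: L0/L1/L2 = -/DFE/C → run D
t=18: L0/L1/L2 = -/FE/CD → run F
t=19: L0/L1/L2 = -/E/CD → run E
t=20: L0/L1/L2 = -/E/CD → run E
t=21: L0/L1/L2 = -/-/CD → run C
t=22: L0/L1/L2 = -/-/CD → run C
t=23: L0/L1/L2 = -/-/D → run D
t=24: L0/L1/L2 = -/-/D → run D
t=25: (idle)
t=26: (idle)
t=27: (idle)
t=28: (idle)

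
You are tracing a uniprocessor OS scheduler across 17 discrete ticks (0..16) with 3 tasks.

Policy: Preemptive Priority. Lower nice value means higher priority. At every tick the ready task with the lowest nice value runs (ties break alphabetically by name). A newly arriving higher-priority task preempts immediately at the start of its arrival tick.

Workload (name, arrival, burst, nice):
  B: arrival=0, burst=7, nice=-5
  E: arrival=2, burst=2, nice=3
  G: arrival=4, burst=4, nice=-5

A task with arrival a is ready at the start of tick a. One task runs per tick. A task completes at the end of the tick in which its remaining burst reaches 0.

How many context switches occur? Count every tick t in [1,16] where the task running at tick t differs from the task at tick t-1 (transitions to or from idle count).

t=0: ready={B} → run B
t=1: ready={B} → run B
t=2: ready={B,E} → run B
t=3: ready={B,E} → run B
t=4: ready={B,E,G} → run B
t=5: ready={B,E,G} → run B
t=6: ready={B,E,G} → run B
t=7: ready={E,G} → run G
t=8: ready={E,G} → run G
t=9: ready={E,G} → run G
t=10: ready={E,G} → run G
t=11: ready={E} → run E
t=12: ready={E} → run E
t=13: (idle)
t=14: (idle)
t=15: (idle)
t=16: (idle)

context switches = 3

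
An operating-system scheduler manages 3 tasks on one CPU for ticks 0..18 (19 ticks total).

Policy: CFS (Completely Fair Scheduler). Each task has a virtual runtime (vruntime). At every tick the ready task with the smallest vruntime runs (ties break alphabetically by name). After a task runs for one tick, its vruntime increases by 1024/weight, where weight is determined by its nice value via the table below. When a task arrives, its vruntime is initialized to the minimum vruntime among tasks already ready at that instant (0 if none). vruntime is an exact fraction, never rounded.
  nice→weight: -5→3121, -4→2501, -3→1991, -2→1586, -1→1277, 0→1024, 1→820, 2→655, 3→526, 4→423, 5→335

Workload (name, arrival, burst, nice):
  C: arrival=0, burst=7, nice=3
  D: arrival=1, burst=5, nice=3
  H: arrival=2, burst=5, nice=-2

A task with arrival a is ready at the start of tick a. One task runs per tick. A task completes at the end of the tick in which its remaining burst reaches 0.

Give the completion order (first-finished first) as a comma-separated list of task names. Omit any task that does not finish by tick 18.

t=0: vr[C=0] → run C
t=1: vr[C=512/263 D=512/263] → run C
t=2: vr[C=1024/263 D=512/263 H=512/263] → run D
t=3: vr[C=1024/263 D=1024/263 H=512/263] → run H
t=4: vr[C=1024/263 D=1024/263 H=540672/208559] → run H
t=5: vr[C=1024/263 D=1024/263 H=675328/208559] → run H
t=6: vr[C=1024/263 D=1024/263 H=809984/208559] → run H
t=7: vr[C=1024/263 D=1024/263 H=944640/208559] → run C
t=8: vr[C=1536/263 D=1024/263 H=944640/208559] → run D
t=9: vr[C=1536/263 D=1536/263 H=944640/208559] → run H
t=10: vr[C=1536/263 D=1536/263] → run C
t=11: vr[C=2048/263 D=1536/263] → run D
t=12: vr[C=2048/263 D=2048/263] → run C
t=13: vr[C=2560/263 D=2048/263] → run D
t=14: vr[C=2560/263 D=2560/263] → run C
t=15: vr[C=3072/263 D=2560/263] → run D
t=16: vr[C=3072/263] → run C
t=17: (idle)
t=18: (idle)

completion order = H, D, C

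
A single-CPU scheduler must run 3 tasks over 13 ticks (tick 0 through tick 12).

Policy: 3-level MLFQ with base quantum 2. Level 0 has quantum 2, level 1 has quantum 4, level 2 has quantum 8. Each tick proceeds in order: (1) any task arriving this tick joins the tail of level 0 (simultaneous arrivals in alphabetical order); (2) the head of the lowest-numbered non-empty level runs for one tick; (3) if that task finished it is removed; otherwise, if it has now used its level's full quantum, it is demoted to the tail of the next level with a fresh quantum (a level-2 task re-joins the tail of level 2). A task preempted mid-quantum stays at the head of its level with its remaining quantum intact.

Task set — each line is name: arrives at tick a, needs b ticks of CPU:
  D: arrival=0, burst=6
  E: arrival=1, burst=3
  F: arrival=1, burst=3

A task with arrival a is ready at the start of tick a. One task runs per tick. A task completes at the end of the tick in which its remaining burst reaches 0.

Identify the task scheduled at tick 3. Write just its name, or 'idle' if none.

running at tick 3 = E

t=0: L0/L1/L2 = D/-/- → run D
t=1: L0/L1/L2 = DEF/-/- → run D
t=2: L0/L1/L2 = EF/D/- → run E
t=3: L0/L1/L2 = EF/D/- → run E
t=4: L0/L1/L2 = F/DE/- → run F
t=5: L0/L1/L2 = F/DE/- → run F
t=6: L0/L1/L2 = -/DEF/- → run D
t=7: L0/L1/L2 = -/DEF/- → run D
t=8: L0/L1/L2 = -/DEF/- → run D
t=9: L0/L1/L2 = -/DEF/- → run D
t=10: L0/L1/L2 = -/EF/- → run E
t=11: L0/L1/L2 = -/F/- → run F
t=12: (idle)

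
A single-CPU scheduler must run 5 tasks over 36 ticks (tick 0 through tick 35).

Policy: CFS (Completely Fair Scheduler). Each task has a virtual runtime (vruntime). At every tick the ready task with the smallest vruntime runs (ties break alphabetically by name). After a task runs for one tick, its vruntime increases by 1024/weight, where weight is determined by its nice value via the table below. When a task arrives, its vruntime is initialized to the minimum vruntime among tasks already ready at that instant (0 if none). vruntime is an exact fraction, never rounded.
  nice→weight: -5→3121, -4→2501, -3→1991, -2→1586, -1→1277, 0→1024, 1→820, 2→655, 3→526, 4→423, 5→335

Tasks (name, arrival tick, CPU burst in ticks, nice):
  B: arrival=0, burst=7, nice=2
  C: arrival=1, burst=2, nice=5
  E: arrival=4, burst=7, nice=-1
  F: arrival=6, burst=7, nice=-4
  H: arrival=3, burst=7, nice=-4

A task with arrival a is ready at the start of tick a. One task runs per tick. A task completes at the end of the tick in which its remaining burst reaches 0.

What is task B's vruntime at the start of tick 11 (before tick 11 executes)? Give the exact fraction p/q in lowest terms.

vruntime(B, start of tick 11) = 3072/655

t=0: vr[B=0] → run B
t=1: vr[B=1024/655 C=1024/655] → run B
t=2: vr[B=2048/655 C=1024/655] → run C
t=3: vr[B=2048/655 C=202752/43885 H=2048/655] → run B
t=4: vr[B=3072/655 C=202752/43885 E=2048/655 H=2048/655] → run E
t=5: vr[B=3072/655 C=202752/43885 E=3286016/836435 H=2048/655] → run H
t=6: vr[B=3072/655 C=202752/43885 E=3286016/836435 F=5792768/1638155 H=5792768/1638155] → run F
t=7: vr[B=3072/655 C=202752/43885 E=3286016/836435 F=6463488/1638155 H=5792768/1638155] → run H
t=8: vr[B=3072/655 C=202752/43885 E=3286016/836435 F=6463488/1638155 H=6463488/1638155] → run E
t=9: vr[B=3072/655 C=202752/43885 E=3956736/836435 F=6463488/1638155 H=6463488/1638155] → run F
t=10: vr[B=3072/655 C=202752/43885 E=3956736/836435 F=7134208/1638155 H=6463488/1638155] → run H
t=11: vr[B=3072/655 C=202752/43885 E=3956736/836435 F=7134208/1638155 H=7134208/1638155] → run F
t=12: vr[B=3072/655 C=202752/43885 E=3956736/836435 F=7804928/1638155 H=7134208/1638155] → run H
t=13: vr[B=3072/655 C=202752/43885 E=3956736/836435 F=7804928/1638155 H=7804928/1638155] → run C
t=14: vr[B=3072/655 E=3956736/836435 F=7804928/1638155 H=7804928/1638155] → run B
t=15: vr[B=4096/655 E=3956736/836435 F=7804928/1638155 H=7804928/1638155] → run E
t=16: vr[B=4096/655 E=4627456/836435 F=7804928/1638155 H=7804928/1638155] → run F
t=17: vr[B=4096/655 E=4627456/836435 F=8475648/1638155 H=7804928/1638155] → run H
t=18: vr[B=4096/655 E=4627456/836435 F=8475648/1638155 H=8475648/1638155] → run F
t=19: vr[B=4096/655 E=4627456/836435 F=9146368/1638155 H=8475648/1638155] → run H
t=20: vr[B=4096/655 E=4627456/836435 F=9146368/1638155 H=9146368/1638155] → run E
t=21: vr[B=4096/655 E=5298176/836435 F=9146368/1638155 H=9146368/1638155] → run F
t=22: vr[B=4096/655 E=5298176/836435 F=9817088/1638155 H=9146368/1638155] → run H
t=23: vr[B=4096/655 E=5298176/836435 F=9817088/1638155] → run F
t=24: vr[B=4096/655 E=5298176/836435] → run B
t=25: vr[B=1024/131 E=5298176/836435] → run E
t=26: vr[B=1024/131 E=5968896/836435] → run E
t=27: vr[B=1024/131 E=6639616/836435] → run B
t=28: vr[B=6144/655 E=6639616/836435] → run E
t=29: vr[B=6144/655] → run B
t=30: (idle)
t=31: (idle)
t=32: (idle)
t=33: (idle)
t=34: (idle)
t=35: (idle)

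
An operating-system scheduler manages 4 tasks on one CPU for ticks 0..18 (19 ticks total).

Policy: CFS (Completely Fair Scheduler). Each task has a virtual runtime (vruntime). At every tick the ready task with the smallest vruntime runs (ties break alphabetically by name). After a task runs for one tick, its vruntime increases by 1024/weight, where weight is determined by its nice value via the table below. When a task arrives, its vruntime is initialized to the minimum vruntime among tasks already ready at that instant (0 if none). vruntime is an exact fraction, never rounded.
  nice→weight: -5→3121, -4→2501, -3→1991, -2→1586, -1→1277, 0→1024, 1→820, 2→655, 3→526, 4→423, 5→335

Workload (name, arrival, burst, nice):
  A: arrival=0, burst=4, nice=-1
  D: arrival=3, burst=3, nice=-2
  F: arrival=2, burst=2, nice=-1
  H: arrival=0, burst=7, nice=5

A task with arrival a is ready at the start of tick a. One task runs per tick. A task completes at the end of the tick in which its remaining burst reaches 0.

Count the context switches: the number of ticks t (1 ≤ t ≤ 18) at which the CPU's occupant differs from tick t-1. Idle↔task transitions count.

context switches = 11

t=0: vr[A=0 H=0] → run A
t=1: vr[A=1024/1277 H=0] → run H
t=2: vr[A=1024/1277 F=1024/1277 H=1024/335] → run A
t=3: vr[A=2048/1277 D=1024/1277 F=1024/1277 H=1024/335] → run D
t=4: vr[A=2048/1277 D=1465856/1012661 F=1024/1277 H=1024/335] → run F
t=5: vr[A=2048/1277 D=1465856/1012661 F=2048/1277 H=1024/335] → run D
t=6: vr[A=2048/1277 D=2119680/1012661 F=2048/1277 H=1024/335] → run A
t=7: vr[A=3072/1277 D=2119680/1012661 F=2048/1277 H=1024/335] → run F
t=8: vr[A=3072/1277 D=2119680/1012661 H=1024/335] → run D
t=9: vr[A=3072/1277 H=1024/335] → run A
t=10: vr[H=1024/335] → run H
t=11: vr[H=2048/335] → run H
t=12: vr[H=3072/335] → run H
t=13: vr[H=4096/335] → run H
t=14: vr[H=1024/67] → run H
t=15: vr[H=6144/335] → run H
t=16: (idle)
t=17: (idle)
t=18: (idle)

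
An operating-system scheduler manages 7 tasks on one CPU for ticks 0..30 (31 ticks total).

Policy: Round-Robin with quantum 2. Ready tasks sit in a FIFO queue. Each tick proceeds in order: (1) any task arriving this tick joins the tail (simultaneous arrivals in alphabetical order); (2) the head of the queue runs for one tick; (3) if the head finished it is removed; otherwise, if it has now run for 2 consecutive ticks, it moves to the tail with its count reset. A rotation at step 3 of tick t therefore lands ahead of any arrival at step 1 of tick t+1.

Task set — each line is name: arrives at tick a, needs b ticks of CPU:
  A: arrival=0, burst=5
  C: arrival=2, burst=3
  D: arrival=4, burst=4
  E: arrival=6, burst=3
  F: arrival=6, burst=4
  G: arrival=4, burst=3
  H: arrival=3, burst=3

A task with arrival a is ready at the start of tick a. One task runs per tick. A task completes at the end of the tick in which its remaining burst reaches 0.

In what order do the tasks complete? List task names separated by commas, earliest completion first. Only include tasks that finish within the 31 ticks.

t=0: queue=[A] q_used=0 → run A
t=1: queue=[A] q_used=1 → run A
t=2: queue=[A,C] q_used=0 → run A
t=3: queue=[A,C,H] q_used=1 → run A
t=4: queue=[C,H,A,D,G] q_used=0 → run C
t=5: queue=[C,H,A,D,G] q_used=1 → run C
t=6: queue=[H,A,D,G,C,E,F] q_used=0 → run H
t=7: queue=[H,A,D,G,C,E,F] q_used=1 → run H
t=8: queue=[A,D,G,C,E,F,H] q_used=0 → run A
t=9: queue=[D,G,C,E,F,H] q_used=0 → run D
t=10: queue=[D,G,C,E,F,H] q_used=1 → run D
t=11: queue=[G,C,E,F,H,D] q_used=0 → run G
t=12: queue=[G,C,E,F,H,D] q_used=1 → run G
t=13: queue=[C,E,F,H,D,G] q_used=0 → run C
t=14: queue=[E,F,H,D,G] q_used=0 → run E
t=15: queue=[E,F,H,D,G] q_used=1 → run E
t=16: queue=[F,H,D,G,E] q_used=0 → run F
t=17: queue=[F,H,D,G,E] q_used=1 → run F
t=18: queue=[H,D,G,E,F] q_used=0 → run H
t=19: queue=[D,G,E,F] q_used=0 → run D
t=20: queue=[D,G,E,F] q_used=1 → run D
t=21: queue=[G,E,F] q_used=0 → run G
t=22: queue=[E,F] q_used=0 → run E
t=23: queue=[F] q_used=0 → run F
t=24: queue=[F] q_used=1 → run F
t=25: (idle)
t=26: (idle)
t=27: (idle)
t=28: (idle)
t=29: (idle)
t=30: (idle)

completion order = A, C, H, D, G, E, F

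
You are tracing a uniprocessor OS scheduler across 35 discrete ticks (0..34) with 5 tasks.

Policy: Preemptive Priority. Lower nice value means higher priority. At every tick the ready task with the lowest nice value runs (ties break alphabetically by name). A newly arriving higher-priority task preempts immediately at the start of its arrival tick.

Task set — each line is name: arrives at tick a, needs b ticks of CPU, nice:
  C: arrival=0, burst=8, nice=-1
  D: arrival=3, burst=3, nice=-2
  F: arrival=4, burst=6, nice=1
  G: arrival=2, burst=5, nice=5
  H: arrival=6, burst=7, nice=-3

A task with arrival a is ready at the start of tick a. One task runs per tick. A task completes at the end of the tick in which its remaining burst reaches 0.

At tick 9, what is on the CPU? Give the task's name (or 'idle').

t=0: ready={C} → run C
t=1: ready={C} → run C
t=2: ready={C,G} → run C
t=3: ready={C,D,G} → run D
t=4: ready={C,D,F,G} → run D
t=5: ready={C,D,F,G} → run D
t=6: ready={C,F,G,H} → run H
t=7: ready={C,F,G,H} → run H
t=8: ready={C,F,G,H} → run H
t=9: ready={C,F,G,H} → run H
t=10: ready={C,F,G,H} → run H
t=11: ready={C,F,G,H} → run H
t=12: ready={C,F,G,H} → run H
t=13: ready={C,F,G} → run C
t=14: ready={C,F,G} → run C
t=15: ready={C,F,G} → run C
t=16: ready={C,F,G} → run C
t=17: ready={C,F,G} → run C
t=18: ready={F,G} → run F
t=19: ready={F,G} → run F
t=20: ready={F,G} → run F
t=21: ready={F,G} → run F
t=22: ready={F,G} → run F
t=23: ready={F,G} → run F
t=24: ready={G} → run G
t=25: ready={G} → run G
t=26: ready={G} → run G
t=27: ready={G} → run G
t=28: ready={G} → run G
t=29: (idle)
t=30: (idle)
t=31: (idle)
t=32: (idle)
t=33: (idle)
t=34: (idle)

running at tick 9 = H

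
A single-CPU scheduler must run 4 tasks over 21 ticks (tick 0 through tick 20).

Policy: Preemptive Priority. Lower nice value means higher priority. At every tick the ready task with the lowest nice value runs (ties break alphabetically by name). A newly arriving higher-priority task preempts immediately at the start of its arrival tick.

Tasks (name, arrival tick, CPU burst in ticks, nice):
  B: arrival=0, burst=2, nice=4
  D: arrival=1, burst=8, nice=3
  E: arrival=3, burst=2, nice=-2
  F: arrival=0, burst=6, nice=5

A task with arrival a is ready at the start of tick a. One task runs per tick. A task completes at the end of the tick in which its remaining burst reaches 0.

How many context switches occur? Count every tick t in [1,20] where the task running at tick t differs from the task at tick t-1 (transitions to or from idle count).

context switches = 6

t=0: ready={B,F} → run B
t=1: ready={B,D,F} → run D
t=2: ready={B,D,F} → run D
t=3: ready={B,D,E,F} → run E
t=4: ready={B,D,E,F} → run E
t=5: ready={B,D,F} → run D
t=6: ready={B,D,F} → run D
t=7: ready={B,D,F} → run D
t=8: ready={B,D,F} → run D
t=9: ready={B,D,F} → run D
t=10: ready={B,D,F} → run D
t=11: ready={B,F} → run B
t=12: ready={F} → run F
t=13: ready={F} → run F
t=14: ready={F} → run F
t=15: ready={F} → run F
t=16: ready={F} → run F
t=17: ready={F} → run F
t=18: (idle)
t=19: (idle)
t=20: (idle)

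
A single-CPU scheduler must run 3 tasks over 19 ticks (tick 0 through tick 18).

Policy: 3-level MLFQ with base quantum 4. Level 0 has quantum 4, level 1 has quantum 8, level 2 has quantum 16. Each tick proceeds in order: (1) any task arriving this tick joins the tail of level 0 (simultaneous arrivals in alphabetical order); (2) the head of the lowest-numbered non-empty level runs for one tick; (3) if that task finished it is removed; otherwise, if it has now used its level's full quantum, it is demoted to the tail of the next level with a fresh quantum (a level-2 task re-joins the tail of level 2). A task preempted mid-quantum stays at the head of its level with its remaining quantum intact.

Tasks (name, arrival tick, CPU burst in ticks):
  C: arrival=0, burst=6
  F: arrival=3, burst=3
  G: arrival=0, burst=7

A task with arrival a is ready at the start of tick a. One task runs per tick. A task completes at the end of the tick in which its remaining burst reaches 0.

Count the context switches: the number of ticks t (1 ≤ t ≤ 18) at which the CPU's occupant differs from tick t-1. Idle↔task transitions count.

t=0: L0/L1/L2 = CG/-/- → run C
t=1: L0/L1/L2 = CG/-/- → run C
t=2: L0/L1/L2 = CG/-/- → run C
t=3: L0/L1/L2 = CGF/-/- → run C
t=4: L0/L1/L2 = GF/C/- → run G
t=5: L0/L1/L2 = GF/C/- → run G
t=6: L0/L1/L2 = GF/C/- → run G
t=7: L0/L1/L2 = GF/C/- → run G
t=8: L0/L1/L2 = F/CG/- → run F
t=9: L0/L1/L2 = F/CG/- → run F
t=10: L0/L1/L2 = F/CG/- → run F
t=11: L0/L1/L2 = -/CG/- → run C
t=12: L0/L1/L2 = -/CG/- → run C
t=13: L0/L1/L2 = -/G/- → run G
t=14: L0/L1/L2 = -/G/- → run G
t=15: L0/L1/L2 = -/G/- → run G
t=16: (idle)
t=17: (idle)
t=18: (idle)

context switches = 5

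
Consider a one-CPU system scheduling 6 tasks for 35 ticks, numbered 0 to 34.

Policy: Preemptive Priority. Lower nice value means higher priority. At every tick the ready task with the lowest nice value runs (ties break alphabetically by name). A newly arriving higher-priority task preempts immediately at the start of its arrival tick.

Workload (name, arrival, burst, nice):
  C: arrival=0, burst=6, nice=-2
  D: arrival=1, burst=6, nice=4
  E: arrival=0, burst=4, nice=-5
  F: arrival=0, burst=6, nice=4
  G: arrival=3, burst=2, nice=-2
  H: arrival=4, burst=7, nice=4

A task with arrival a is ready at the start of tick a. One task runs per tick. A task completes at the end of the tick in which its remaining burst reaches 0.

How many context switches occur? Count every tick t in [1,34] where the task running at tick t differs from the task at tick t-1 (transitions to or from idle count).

context switches = 6

t=0: ready={C,E,F} → run E
t=1: ready={C,D,E,F} → run E
t=2: ready={C,D,E,F} → run E
t=3: ready={C,D,E,F,G} → run E
t=4: ready={C,D,F,G,H} → run C
t=5: ready={C,D,F,G,H} → run C
t=6: ready={C,D,F,G,H} → run C
t=7: ready={C,D,F,G,H} → run C
t=8: ready={C,D,F,G,H} → run C
t=9: ready={C,D,F,G,H} → run C
t=10: ready={D,F,G,H} → run G
t=11: ready={D,F,G,H} → run G
t=12: ready={D,F,H} → run D
t=13: ready={D,F,H} → run D
t=14: ready={D,F,H} → run D
t=15: ready={D,F,H} → run D
t=16: ready={D,F,H} → run D
t=17: ready={D,F,H} → run D
t=18: ready={F,H} → run F
t=19: ready={F,H} → run F
t=20: ready={F,H} → run F
t=21: ready={F,H} → run F
t=22: ready={F,H} → run F
t=23: ready={F,H} → run F
t=24: ready={H} → run H
t=25: ready={H} → run H
t=26: ready={H} → run H
t=27: ready={H} → run H
t=28: ready={H} → run H
t=29: ready={H} → run H
t=30: ready={H} → run H
t=31: (idle)
t=32: (idle)
t=33: (idle)
t=34: (idle)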